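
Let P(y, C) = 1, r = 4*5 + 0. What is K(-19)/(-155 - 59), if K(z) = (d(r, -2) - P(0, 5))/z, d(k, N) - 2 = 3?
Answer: 2/2033 ≈ 0.00098377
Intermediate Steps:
r = 20 (r = 20 + 0 = 20)
d(k, N) = 5 (d(k, N) = 2 + 3 = 5)
K(z) = 4/z (K(z) = (5 - 1*1)/z = (5 - 1)/z = 4/z)
K(-19)/(-155 - 59) = (4/(-19))/(-155 - 59) = (4*(-1/19))/(-214) = -1/214*(-4/19) = 2/2033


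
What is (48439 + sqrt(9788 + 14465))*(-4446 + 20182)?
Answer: 762236104 + 15736*sqrt(24253) ≈ 7.6469e+8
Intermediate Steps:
(48439 + sqrt(9788 + 14465))*(-4446 + 20182) = (48439 + sqrt(24253))*15736 = 762236104 + 15736*sqrt(24253)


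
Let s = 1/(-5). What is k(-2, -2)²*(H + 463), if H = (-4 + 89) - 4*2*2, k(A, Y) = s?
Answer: 532/25 ≈ 21.280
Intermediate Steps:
s = -⅕ ≈ -0.20000
k(A, Y) = -⅕
H = 69 (H = 85 - 8*2 = 85 - 16 = 69)
k(-2, -2)²*(H + 463) = (-⅕)²*(69 + 463) = (1/25)*532 = 532/25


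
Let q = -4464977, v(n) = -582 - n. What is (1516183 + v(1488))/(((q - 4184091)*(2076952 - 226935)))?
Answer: -1514113/16000922834156 ≈ -9.4627e-8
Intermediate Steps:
(1516183 + v(1488))/(((q - 4184091)*(2076952 - 226935))) = (1516183 + (-582 - 1*1488))/(((-4464977 - 4184091)*(2076952 - 226935))) = (1516183 + (-582 - 1488))/((-8649068*1850017)) = (1516183 - 2070)/(-16000922834156) = 1514113*(-1/16000922834156) = -1514113/16000922834156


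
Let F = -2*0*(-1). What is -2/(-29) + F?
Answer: 2/29 ≈ 0.068966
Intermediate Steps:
F = 0 (F = 0*(-1) = 0)
-2/(-29) + F = -2/(-29) + 0 = -1/29*(-2) + 0 = 2/29 + 0 = 2/29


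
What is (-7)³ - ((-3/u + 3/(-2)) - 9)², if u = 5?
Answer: -46621/100 ≈ -466.21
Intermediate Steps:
(-7)³ - ((-3/u + 3/(-2)) - 9)² = (-7)³ - ((-3/5 + 3/(-2)) - 9)² = -343 - ((-3*⅕ + 3*(-½)) - 9)² = -343 - ((-⅗ - 3/2) - 9)² = -343 - (-21/10 - 9)² = -343 - (-111/10)² = -343 - 1*12321/100 = -343 - 12321/100 = -46621/100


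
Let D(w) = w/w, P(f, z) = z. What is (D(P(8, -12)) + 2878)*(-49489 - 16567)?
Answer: -190175224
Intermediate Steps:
D(w) = 1
(D(P(8, -12)) + 2878)*(-49489 - 16567) = (1 + 2878)*(-49489 - 16567) = 2879*(-66056) = -190175224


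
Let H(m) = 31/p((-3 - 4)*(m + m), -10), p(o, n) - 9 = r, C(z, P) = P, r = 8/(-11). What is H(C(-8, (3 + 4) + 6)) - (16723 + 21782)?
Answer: -3503614/91 ≈ -38501.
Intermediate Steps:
r = -8/11 (r = 8*(-1/11) = -8/11 ≈ -0.72727)
p(o, n) = 91/11 (p(o, n) = 9 - 8/11 = 91/11)
H(m) = 341/91 (H(m) = 31/(91/11) = 31*(11/91) = 341/91)
H(C(-8, (3 + 4) + 6)) - (16723 + 21782) = 341/91 - (16723 + 21782) = 341/91 - 1*38505 = 341/91 - 38505 = -3503614/91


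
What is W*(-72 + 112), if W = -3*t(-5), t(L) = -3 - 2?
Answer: 600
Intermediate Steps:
t(L) = -5
W = 15 (W = -3*(-5) = 15)
W*(-72 + 112) = 15*(-72 + 112) = 15*40 = 600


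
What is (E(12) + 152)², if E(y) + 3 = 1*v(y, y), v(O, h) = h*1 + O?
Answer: 29929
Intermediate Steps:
v(O, h) = O + h (v(O, h) = h + O = O + h)
E(y) = -3 + 2*y (E(y) = -3 + 1*(y + y) = -3 + 1*(2*y) = -3 + 2*y)
(E(12) + 152)² = ((-3 + 2*12) + 152)² = ((-3 + 24) + 152)² = (21 + 152)² = 173² = 29929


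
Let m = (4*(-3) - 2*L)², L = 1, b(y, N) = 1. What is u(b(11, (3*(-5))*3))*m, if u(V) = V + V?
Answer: 392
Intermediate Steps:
u(V) = 2*V
m = 196 (m = (4*(-3) - 2*1)² = (-12 - 2)² = (-14)² = 196)
u(b(11, (3*(-5))*3))*m = (2*1)*196 = 2*196 = 392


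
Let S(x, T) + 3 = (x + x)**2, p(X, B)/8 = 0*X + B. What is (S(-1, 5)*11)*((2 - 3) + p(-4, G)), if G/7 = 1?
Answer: 605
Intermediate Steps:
G = 7 (G = 7*1 = 7)
p(X, B) = 8*B (p(X, B) = 8*(0*X + B) = 8*(0 + B) = 8*B)
S(x, T) = -3 + 4*x**2 (S(x, T) = -3 + (x + x)**2 = -3 + (2*x)**2 = -3 + 4*x**2)
(S(-1, 5)*11)*((2 - 3) + p(-4, G)) = ((-3 + 4*(-1)**2)*11)*((2 - 3) + 8*7) = ((-3 + 4*1)*11)*(-1 + 56) = ((-3 + 4)*11)*55 = (1*11)*55 = 11*55 = 605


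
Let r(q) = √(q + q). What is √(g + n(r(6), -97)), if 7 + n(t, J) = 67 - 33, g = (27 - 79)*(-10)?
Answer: √547 ≈ 23.388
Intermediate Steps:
r(q) = √2*√q (r(q) = √(2*q) = √2*√q)
g = 520 (g = -52*(-10) = 520)
n(t, J) = 27 (n(t, J) = -7 + (67 - 33) = -7 + 34 = 27)
√(g + n(r(6), -97)) = √(520 + 27) = √547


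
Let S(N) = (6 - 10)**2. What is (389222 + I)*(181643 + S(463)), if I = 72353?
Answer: 83849252925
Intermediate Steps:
S(N) = 16 (S(N) = (-4)**2 = 16)
(389222 + I)*(181643 + S(463)) = (389222 + 72353)*(181643 + 16) = 461575*181659 = 83849252925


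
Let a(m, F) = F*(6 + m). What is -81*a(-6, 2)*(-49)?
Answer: 0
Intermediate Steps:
-81*a(-6, 2)*(-49) = -162*(6 - 6)*(-49) = -162*0*(-49) = -81*0*(-49) = 0*(-49) = 0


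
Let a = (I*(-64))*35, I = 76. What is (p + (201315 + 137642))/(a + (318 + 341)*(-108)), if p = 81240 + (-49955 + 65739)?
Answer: -435981/241412 ≈ -1.8060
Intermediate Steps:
a = -170240 (a = (76*(-64))*35 = -4864*35 = -170240)
p = 97024 (p = 81240 + 15784 = 97024)
(p + (201315 + 137642))/(a + (318 + 341)*(-108)) = (97024 + (201315 + 137642))/(-170240 + (318 + 341)*(-108)) = (97024 + 338957)/(-170240 + 659*(-108)) = 435981/(-170240 - 71172) = 435981/(-241412) = 435981*(-1/241412) = -435981/241412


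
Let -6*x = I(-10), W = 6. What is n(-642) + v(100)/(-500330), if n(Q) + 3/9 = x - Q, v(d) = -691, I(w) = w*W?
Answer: 978147223/1500990 ≈ 651.67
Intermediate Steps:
I(w) = 6*w (I(w) = w*6 = 6*w)
x = 10 (x = -(-10) = -1/6*(-60) = 10)
n(Q) = 29/3 - Q (n(Q) = -1/3 + (10 - Q) = 29/3 - Q)
n(-642) + v(100)/(-500330) = (29/3 - 1*(-642)) - 691/(-500330) = (29/3 + 642) - 691*(-1/500330) = 1955/3 + 691/500330 = 978147223/1500990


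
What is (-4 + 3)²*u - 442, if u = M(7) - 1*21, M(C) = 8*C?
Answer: -407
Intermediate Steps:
u = 35 (u = 8*7 - 1*21 = 56 - 21 = 35)
(-4 + 3)²*u - 442 = (-4 + 3)²*35 - 442 = (-1)²*35 - 442 = 1*35 - 442 = 35 - 442 = -407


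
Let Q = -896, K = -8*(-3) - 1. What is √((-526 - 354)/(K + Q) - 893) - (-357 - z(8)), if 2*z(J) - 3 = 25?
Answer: 371 + I*√75534773/291 ≈ 371.0 + 29.866*I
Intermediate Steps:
K = 23 (K = 24 - 1 = 23)
z(J) = 14 (z(J) = 3/2 + (½)*25 = 3/2 + 25/2 = 14)
√((-526 - 354)/(K + Q) - 893) - (-357 - z(8)) = √((-526 - 354)/(23 - 896) - 893) - (-357 - 1*14) = √(-880/(-873) - 893) - (-357 - 14) = √(-880*(-1/873) - 893) - 1*(-371) = √(880/873 - 893) + 371 = √(-778709/873) + 371 = I*√75534773/291 + 371 = 371 + I*√75534773/291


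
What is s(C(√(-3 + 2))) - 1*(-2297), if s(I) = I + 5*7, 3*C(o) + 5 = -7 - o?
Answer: 2328 - I/3 ≈ 2328.0 - 0.33333*I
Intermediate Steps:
C(o) = -4 - o/3 (C(o) = -5/3 + (-7 - o)/3 = -5/3 + (-7/3 - o/3) = -4 - o/3)
s(I) = 35 + I (s(I) = I + 35 = 35 + I)
s(C(√(-3 + 2))) - 1*(-2297) = (35 + (-4 - √(-3 + 2)/3)) - 1*(-2297) = (35 + (-4 - I/3)) + 2297 = (31 - I/3) + 2297 = 2328 - I/3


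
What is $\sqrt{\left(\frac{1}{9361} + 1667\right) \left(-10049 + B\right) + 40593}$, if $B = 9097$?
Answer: $\frac{3 i \sqrt{15056406205687}}{9361} \approx 1243.5 i$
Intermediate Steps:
$\sqrt{\left(\frac{1}{9361} + 1667\right) \left(-10049 + B\right) + 40593} = \sqrt{\left(\frac{1}{9361} + 1667\right) \left(-10049 + 9097\right) + 40593} = \sqrt{\left(\frac{1}{9361} + 1667\right) \left(-952\right) + 40593} = \sqrt{\frac{15604788}{9361} \left(-952\right) + 40593} = \sqrt{- \frac{14855758176}{9361} + 40593} = \sqrt{- \frac{14475767103}{9361}} = \frac{3 i \sqrt{15056406205687}}{9361}$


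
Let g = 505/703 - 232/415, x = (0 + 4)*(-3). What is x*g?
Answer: -557748/291745 ≈ -1.9118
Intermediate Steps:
x = -12 (x = 4*(-3) = -12)
g = 46479/291745 (g = 505*(1/703) - 232*1/415 = 505/703 - 232/415 = 46479/291745 ≈ 0.15931)
x*g = -12*46479/291745 = -557748/291745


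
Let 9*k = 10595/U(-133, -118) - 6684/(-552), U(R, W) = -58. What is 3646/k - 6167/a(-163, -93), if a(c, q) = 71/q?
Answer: 10615725858/1346231 ≈ 7885.5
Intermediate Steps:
k = -37922/2001 (k = (10595/(-58) - 6684/(-552))/9 = (10595*(-1/58) - 6684*(-1/552))/9 = (-10595/58 + 557/46)/9 = (1/9)*(-113766/667) = -37922/2001 ≈ -18.952)
3646/k - 6167/a(-163, -93) = 3646/(-37922/2001) - 6167/(71/(-93)) = 3646*(-2001/37922) - 6167/(71*(-1/93)) = -3647823/18961 - 6167/(-71/93) = -3647823/18961 - 6167*(-93/71) = -3647823/18961 + 573531/71 = 10615725858/1346231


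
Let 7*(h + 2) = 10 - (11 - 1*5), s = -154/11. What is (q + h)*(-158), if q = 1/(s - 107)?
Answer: 192286/847 ≈ 227.02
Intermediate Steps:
s = -14 (s = -154*1/11 = -14)
q = -1/121 (q = 1/(-14 - 107) = 1/(-121) = -1/121 ≈ -0.0082645)
h = -10/7 (h = -2 + (10 - (11 - 1*5))/7 = -2 + (10 - (11 - 5))/7 = -2 + (10 - 1*6)/7 = -2 + (10 - 6)/7 = -2 + (1/7)*4 = -2 + 4/7 = -10/7 ≈ -1.4286)
(q + h)*(-158) = (-1/121 - 10/7)*(-158) = -1217/847*(-158) = 192286/847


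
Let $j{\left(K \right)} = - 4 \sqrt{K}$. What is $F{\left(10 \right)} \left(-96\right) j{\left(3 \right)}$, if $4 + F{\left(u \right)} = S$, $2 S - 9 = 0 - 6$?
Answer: $- 960 \sqrt{3} \approx -1662.8$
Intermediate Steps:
$S = \frac{3}{2}$ ($S = \frac{9}{2} + \frac{0 - 6}{2} = \frac{9}{2} + \frac{1}{2} \left(-6\right) = \frac{9}{2} - 3 = \frac{3}{2} \approx 1.5$)
$F{\left(u \right)} = - \frac{5}{2}$ ($F{\left(u \right)} = -4 + \frac{3}{2} = - \frac{5}{2}$)
$F{\left(10 \right)} \left(-96\right) j{\left(3 \right)} = \left(- \frac{5}{2}\right) \left(-96\right) \left(- 4 \sqrt{3}\right) = 240 \left(- 4 \sqrt{3}\right) = - 960 \sqrt{3}$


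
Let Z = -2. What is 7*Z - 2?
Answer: -16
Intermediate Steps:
7*Z - 2 = 7*(-2) - 2 = -14 - 2 = -16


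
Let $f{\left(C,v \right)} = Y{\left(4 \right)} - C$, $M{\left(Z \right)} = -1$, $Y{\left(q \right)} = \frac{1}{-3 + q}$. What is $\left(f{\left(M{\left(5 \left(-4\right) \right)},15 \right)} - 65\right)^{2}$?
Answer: $3969$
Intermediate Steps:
$f{\left(C,v \right)} = 1 - C$ ($f{\left(C,v \right)} = \frac{1}{-3 + 4} - C = 1^{-1} - C = 1 - C$)
$\left(f{\left(M{\left(5 \left(-4\right) \right)},15 \right)} - 65\right)^{2} = \left(\left(1 - -1\right) - 65\right)^{2} = \left(\left(1 + 1\right) - 65\right)^{2} = \left(2 - 65\right)^{2} = \left(-63\right)^{2} = 3969$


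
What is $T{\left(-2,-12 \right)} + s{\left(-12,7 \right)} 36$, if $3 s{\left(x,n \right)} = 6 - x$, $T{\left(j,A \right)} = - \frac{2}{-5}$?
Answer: $\frac{1082}{5} \approx 216.4$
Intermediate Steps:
$T{\left(j,A \right)} = \frac{2}{5}$ ($T{\left(j,A \right)} = \left(-2\right) \left(- \frac{1}{5}\right) = \frac{2}{5}$)
$s{\left(x,n \right)} = 2 - \frac{x}{3}$ ($s{\left(x,n \right)} = \frac{6 - x}{3} = 2 - \frac{x}{3}$)
$T{\left(-2,-12 \right)} + s{\left(-12,7 \right)} 36 = \frac{2}{5} + \left(2 - -4\right) 36 = \frac{2}{5} + \left(2 + 4\right) 36 = \frac{2}{5} + 6 \cdot 36 = \frac{2}{5} + 216 = \frac{1082}{5}$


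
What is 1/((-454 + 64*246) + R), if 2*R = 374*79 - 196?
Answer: 1/29965 ≈ 3.3372e-5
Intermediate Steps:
R = 14675 (R = (374*79 - 196)/2 = (29546 - 196)/2 = (½)*29350 = 14675)
1/((-454 + 64*246) + R) = 1/((-454 + 64*246) + 14675) = 1/((-454 + 15744) + 14675) = 1/(15290 + 14675) = 1/29965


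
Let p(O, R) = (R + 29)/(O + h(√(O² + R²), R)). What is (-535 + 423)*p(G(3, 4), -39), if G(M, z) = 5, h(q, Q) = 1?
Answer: 560/3 ≈ 186.67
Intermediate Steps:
p(O, R) = (29 + R)/(1 + O) (p(O, R) = (R + 29)/(O + 1) = (29 + R)/(1 + O))
(-535 + 423)*p(G(3, 4), -39) = (-535 + 423)*((29 - 39)/(1 + 5)) = -112*(-10)/6 = -56*(-10)/3 = -112*(-5/3) = 560/3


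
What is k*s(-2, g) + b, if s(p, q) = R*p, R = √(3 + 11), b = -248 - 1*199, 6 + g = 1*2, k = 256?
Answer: -447 - 512*√14 ≈ -2362.7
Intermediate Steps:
g = -4 (g = -6 + 1*2 = -6 + 2 = -4)
b = -447 (b = -248 - 199 = -447)
R = √14 ≈ 3.7417
s(p, q) = p*√14 (s(p, q) = √14*p = p*√14)
k*s(-2, g) + b = 256*(-2*√14) - 447 = -512*√14 - 447 = -447 - 512*√14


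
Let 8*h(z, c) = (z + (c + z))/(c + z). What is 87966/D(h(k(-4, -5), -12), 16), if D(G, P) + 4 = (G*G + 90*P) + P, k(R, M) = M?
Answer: 406754784/6714169 ≈ 60.582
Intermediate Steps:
h(z, c) = (c + 2*z)/(8*(c + z)) (h(z, c) = ((z + (c + z))/(c + z))/8 = ((c + 2*z)/(c + z))/8 = (c + 2*z)/(8*(c + z)))
D(G, P) = -4 + G**2 + 91*P (D(G, P) = -4 + ((G*G + 90*P) + P) = -4 + ((G**2 + 90*P) + P) = -4 + (G**2 + 91*P) = -4 + G**2 + 91*P)
87966/D(h(k(-4, -5), -12), 16) = 87966/(-4 + (((1/4)*(-5) + (1/8)*(-12))/(-12 - 5))**2 + 91*16) = 87966/(-4 + ((-5/4 - 3/2)/(-17))**2 + 1456) = 87966/(-4 + (-1/17*(-11/4))**2 + 1456) = 87966/(-4 + (11/68)**2 + 1456) = 87966/(-4 + 121/4624 + 1456) = 87966/(6714169/4624) = 87966*(4624/6714169) = 406754784/6714169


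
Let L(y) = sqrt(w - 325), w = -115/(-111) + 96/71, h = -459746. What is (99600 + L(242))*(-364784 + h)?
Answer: -82123188000 - 1649060*I*sqrt(5009368506)/7881 ≈ -8.2123e+10 - 1.481e+7*I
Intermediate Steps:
w = 18821/7881 (w = -115*(-1/111) + 96*(1/71) = 115/111 + 96/71 = 18821/7881 ≈ 2.3881)
L(y) = 2*I*sqrt(5009368506)/7881 (L(y) = sqrt(18821/7881 - 325) = sqrt(-2542504/7881) = 2*I*sqrt(5009368506)/7881)
(99600 + L(242))*(-364784 + h) = (99600 + 2*I*sqrt(5009368506)/7881)*(-364784 - 459746) = (99600 + 2*I*sqrt(5009368506)/7881)*(-824530) = -82123188000 - 1649060*I*sqrt(5009368506)/7881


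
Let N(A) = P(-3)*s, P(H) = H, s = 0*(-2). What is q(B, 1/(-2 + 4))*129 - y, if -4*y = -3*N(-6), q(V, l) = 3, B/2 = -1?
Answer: 387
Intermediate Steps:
B = -2 (B = 2*(-1) = -2)
s = 0
N(A) = 0 (N(A) = -3*0 = 0)
y = 0 (y = -(-3)*0/4 = -¼*0 = 0)
q(B, 1/(-2 + 4))*129 - y = 3*129 - 1*0 = 387 + 0 = 387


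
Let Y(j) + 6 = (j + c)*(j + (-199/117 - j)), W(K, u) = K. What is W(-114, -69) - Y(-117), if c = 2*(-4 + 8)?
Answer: -34327/117 ≈ -293.39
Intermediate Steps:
c = 8 (c = 2*4 = 8)
Y(j) = -2294/117 - 199*j/117 (Y(j) = -6 + (j + 8)*(j + (-199/117 - j)) = -6 + (8 + j)*(j + (-199*1/117 - j)) = -6 + (8 + j)*(j + (-199/117 - j)) = -6 + (8 + j)*(-199/117) = -6 + (-1592/117 - 199*j/117) = -2294/117 - 199*j/117)
W(-114, -69) - Y(-117) = -114 - (-2294/117 - 199/117*(-117)) = -114 - (-2294/117 + 199) = -114 - 1*20989/117 = -114 - 20989/117 = -34327/117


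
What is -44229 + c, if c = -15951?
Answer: -60180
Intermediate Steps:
-44229 + c = -44229 - 15951 = -60180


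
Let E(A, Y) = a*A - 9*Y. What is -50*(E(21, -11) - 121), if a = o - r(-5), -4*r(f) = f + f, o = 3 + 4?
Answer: -3625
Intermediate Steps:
o = 7
r(f) = -f/2 (r(f) = -(f + f)/4 = -f/2)
a = 9/2 (a = 7 - (-1)*(-5)/2 = 7 - 1*5/2 = 7 - 5/2 = 9/2 ≈ 4.5000)
E(A, Y) = -9*Y + 9*A/2 (E(A, Y) = 9*A/2 - 9*Y = -9*Y + 9*A/2)
-50*(E(21, -11) - 121) = -50*((-9*(-11) + (9/2)*21) - 121) = -50*((99 + 189/2) - 121) = -50*(387/2 - 121) = -50*145/2 = -3625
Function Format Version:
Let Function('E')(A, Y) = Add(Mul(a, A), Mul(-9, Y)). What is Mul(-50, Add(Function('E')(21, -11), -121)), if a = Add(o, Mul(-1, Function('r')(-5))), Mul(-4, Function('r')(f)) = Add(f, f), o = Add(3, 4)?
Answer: -3625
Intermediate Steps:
o = 7
Function('r')(f) = Mul(Rational(-1, 2), f) (Function('r')(f) = Mul(Rational(-1, 4), Add(f, f)) = Mul(Rational(-1, 4), Mul(2, f)) = Mul(Rational(-1, 2), f))
a = Rational(9, 2) (a = Add(7, Mul(-1, Mul(Rational(-1, 2), -5))) = Add(7, Mul(-1, Rational(5, 2))) = Add(7, Rational(-5, 2)) = Rational(9, 2) ≈ 4.5000)
Function('E')(A, Y) = Add(Mul(-9, Y), Mul(Rational(9, 2), A)) (Function('E')(A, Y) = Add(Mul(Rational(9, 2), A), Mul(-9, Y)) = Add(Mul(-9, Y), Mul(Rational(9, 2), A)))
Mul(-50, Add(Function('E')(21, -11), -121)) = Mul(-50, Add(Add(Mul(-9, -11), Mul(Rational(9, 2), 21)), -121)) = Mul(-50, Add(Add(99, Rational(189, 2)), -121)) = Mul(-50, Add(Rational(387, 2), -121)) = Mul(-50, Rational(145, 2)) = -3625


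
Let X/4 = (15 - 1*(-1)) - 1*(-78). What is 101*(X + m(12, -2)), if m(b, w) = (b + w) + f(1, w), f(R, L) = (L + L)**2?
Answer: 40602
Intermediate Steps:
f(R, L) = 4*L**2 (f(R, L) = (2*L)**2 = 4*L**2)
m(b, w) = b + w + 4*w**2 (m(b, w) = (b + w) + 4*w**2 = b + w + 4*w**2)
X = 376 (X = 4*((15 - 1*(-1)) - 1*(-78)) = 4*((15 + 1) + 78) = 4*(16 + 78) = 4*94 = 376)
101*(X + m(12, -2)) = 101*(376 + (12 - 2 + 4*(-2)**2)) = 101*(376 + (12 - 2 + 4*4)) = 101*(376 + (12 - 2 + 16)) = 101*(376 + 26) = 101*402 = 40602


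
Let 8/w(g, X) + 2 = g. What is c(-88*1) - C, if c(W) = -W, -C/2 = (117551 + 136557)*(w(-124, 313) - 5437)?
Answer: -174081762016/63 ≈ -2.7632e+9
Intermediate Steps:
w(g, X) = 8/(-2 + g)
C = 174081767560/63 (C = -2*(117551 + 136557)*(8/(-2 - 124) - 5437) = -508216*(8/(-126) - 5437) = -508216*(8*(-1/126) - 5437) = -508216*(-4/63 - 5437) = -508216*(-342535)/63 = -2*(-87040883780/63) = 174081767560/63 ≈ 2.7632e+9)
c(-88*1) - C = -(-88) - 1*174081767560/63 = -1*(-88) - 174081767560/63 = 88 - 174081767560/63 = -174081762016/63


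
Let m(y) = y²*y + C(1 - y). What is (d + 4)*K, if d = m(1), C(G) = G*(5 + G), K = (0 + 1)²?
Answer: 5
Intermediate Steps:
K = 1 (K = 1² = 1)
m(y) = y³ + (1 - y)*(6 - y) (m(y) = y²*y + (1 - y)*(5 + (1 - y)) = y³ + (1 - y)*(6 - y))
d = 1 (d = 1³ + (-1 + 1)*(-6 + 1) = 1 + 0*(-5) = 1 + 0 = 1)
(d + 4)*K = (1 + 4)*1 = 5*1 = 5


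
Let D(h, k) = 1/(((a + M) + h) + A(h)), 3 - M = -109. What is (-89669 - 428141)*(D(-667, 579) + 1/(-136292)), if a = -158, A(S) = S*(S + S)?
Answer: 38979338713/12117244698 ≈ 3.2168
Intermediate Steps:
M = 112 (M = 3 - 1*(-109) = 3 + 109 = 112)
A(S) = 2*S² (A(S) = S*(2*S) = 2*S²)
D(h, k) = 1/(-46 + h + 2*h²) (D(h, k) = 1/(((-158 + 112) + h) + 2*h²) = 1/((-46 + h) + 2*h²) = 1/(-46 + h + 2*h²))
(-89669 - 428141)*(D(-667, 579) + 1/(-136292)) = (-89669 - 428141)*(1/(-46 - 667 + 2*(-667)²) + 1/(-136292)) = -517810*(1/(-46 - 667 + 2*444889) - 1/136292) = -517810*(1/(-46 - 667 + 889778) - 1/136292) = -517810*(1/889065 - 1/136292) = -517810*(-752773/121172446980) = 38979338713/12117244698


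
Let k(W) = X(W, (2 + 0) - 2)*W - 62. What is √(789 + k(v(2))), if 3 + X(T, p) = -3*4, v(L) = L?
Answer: √697 ≈ 26.401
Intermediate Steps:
X(T, p) = -15 (X(T, p) = -3 - 3*4 = -3 - 12 = -15)
k(W) = -62 - 15*W (k(W) = -15*W - 62 = -62 - 15*W)
√(789 + k(v(2))) = √(789 + (-62 - 15*2)) = √(789 + (-62 - 30)) = √(789 - 92) = √697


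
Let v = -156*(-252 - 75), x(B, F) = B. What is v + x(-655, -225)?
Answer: 50357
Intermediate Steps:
v = 51012 (v = -156*(-327) = 51012)
v + x(-655, -225) = 51012 - 655 = 50357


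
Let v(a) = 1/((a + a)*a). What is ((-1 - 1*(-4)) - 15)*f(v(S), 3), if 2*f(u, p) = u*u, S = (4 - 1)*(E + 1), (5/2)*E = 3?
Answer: -625/790614 ≈ -0.00079053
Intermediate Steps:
E = 6/5 (E = (2/5)*3 = 6/5 ≈ 1.2000)
S = 33/5 (S = (4 - 1)*(6/5 + 1) = 3*(11/5) = 33/5 ≈ 6.6000)
v(a) = 1/(2*a**2) (v(a) = 1/(((2*a))*a) = (1/(2*a))/a = 1/(2*a**2))
f(u, p) = u**2/2 (f(u, p) = (u*u)/2 = u**2/2)
((-1 - 1*(-4)) - 15)*f(v(S), 3) = ((-1 - 1*(-4)) - 15)*((1/(2*(33/5)**2))**2/2) = ((-1 + 4) - 15)*(((1/2)*(25/1089))**2/2) = (3 - 15)*((25/2178)**2/2) = -6*625/4743684 = -12*625/9487368 = -625/790614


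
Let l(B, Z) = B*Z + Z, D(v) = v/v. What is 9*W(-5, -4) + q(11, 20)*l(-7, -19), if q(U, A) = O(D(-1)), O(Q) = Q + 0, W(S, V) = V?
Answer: 78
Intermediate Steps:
D(v) = 1
l(B, Z) = Z + B*Z
O(Q) = Q
q(U, A) = 1
9*W(-5, -4) + q(11, 20)*l(-7, -19) = 9*(-4) + 1*(-19*(1 - 7)) = -36 + 1*(-19*(-6)) = -36 + 1*114 = -36 + 114 = 78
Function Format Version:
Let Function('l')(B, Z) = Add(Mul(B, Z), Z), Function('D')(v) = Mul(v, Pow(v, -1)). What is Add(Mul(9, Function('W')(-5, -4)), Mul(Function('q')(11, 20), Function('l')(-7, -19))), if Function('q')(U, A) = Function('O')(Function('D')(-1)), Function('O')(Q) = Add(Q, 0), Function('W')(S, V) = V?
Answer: 78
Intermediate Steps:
Function('D')(v) = 1
Function('l')(B, Z) = Add(Z, Mul(B, Z))
Function('O')(Q) = Q
Function('q')(U, A) = 1
Add(Mul(9, Function('W')(-5, -4)), Mul(Function('q')(11, 20), Function('l')(-7, -19))) = Add(Mul(9, -4), Mul(1, Mul(-19, Add(1, -7)))) = Add(-36, Mul(1, Mul(-19, -6))) = Add(-36, Mul(1, 114)) = Add(-36, 114) = 78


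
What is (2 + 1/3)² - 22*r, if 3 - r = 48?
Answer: 8959/9 ≈ 995.44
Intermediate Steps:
r = -45 (r = 3 - 1*48 = 3 - 48 = -45)
(2 + 1/3)² - 22*r = (2 + 1/3)² - 22*(-45) = (2 + ⅓)² + 990 = (7/3)² + 990 = 49/9 + 990 = 8959/9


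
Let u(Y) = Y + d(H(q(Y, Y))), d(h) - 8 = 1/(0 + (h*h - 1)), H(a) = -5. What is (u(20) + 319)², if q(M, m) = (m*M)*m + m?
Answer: 69372241/576 ≈ 1.2044e+5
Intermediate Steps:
q(M, m) = m + M*m² (q(M, m) = (M*m)*m + m = M*m² + m = m + M*m²)
d(h) = 8 + 1/(-1 + h²) (d(h) = 8 + 1/(0 + (h*h - 1)) = 8 + 1/(0 + (h² - 1)) = 8 + 1/(0 + (-1 + h²)) = 8 + 1/(-1 + h²))
u(Y) = 193/24 + Y (u(Y) = Y + (-7 + 8*(-5)²)/(-1 + (-5)²) = Y + (-7 + 8*25)/(-1 + 25) = Y + (-7 + 200)/24 = Y + (1/24)*193 = Y + 193/24 = 193/24 + Y)
(u(20) + 319)² = ((193/24 + 20) + 319)² = (673/24 + 319)² = (8329/24)² = 69372241/576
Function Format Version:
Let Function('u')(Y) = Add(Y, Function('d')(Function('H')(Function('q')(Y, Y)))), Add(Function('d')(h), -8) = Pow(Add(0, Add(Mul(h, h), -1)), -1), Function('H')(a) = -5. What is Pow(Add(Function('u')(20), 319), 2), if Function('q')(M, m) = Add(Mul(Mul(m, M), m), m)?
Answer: Rational(69372241, 576) ≈ 1.2044e+5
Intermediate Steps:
Function('q')(M, m) = Add(m, Mul(M, Pow(m, 2))) (Function('q')(M, m) = Add(Mul(Mul(M, m), m), m) = Add(Mul(M, Pow(m, 2)), m) = Add(m, Mul(M, Pow(m, 2))))
Function('d')(h) = Add(8, Pow(Add(-1, Pow(h, 2)), -1)) (Function('d')(h) = Add(8, Pow(Add(0, Add(Mul(h, h), -1)), -1)) = Add(8, Pow(Add(0, Add(Pow(h, 2), -1)), -1)) = Add(8, Pow(Add(0, Add(-1, Pow(h, 2))), -1)) = Add(8, Pow(Add(-1, Pow(h, 2)), -1)))
Function('u')(Y) = Add(Rational(193, 24), Y) (Function('u')(Y) = Add(Y, Mul(Pow(Add(-1, Pow(-5, 2)), -1), Add(-7, Mul(8, Pow(-5, 2))))) = Add(Y, Mul(Pow(Add(-1, 25), -1), Add(-7, Mul(8, 25)))) = Add(Y, Mul(Pow(24, -1), Add(-7, 200))) = Add(Y, Mul(Rational(1, 24), 193)) = Add(Y, Rational(193, 24)) = Add(Rational(193, 24), Y))
Pow(Add(Function('u')(20), 319), 2) = Pow(Add(Add(Rational(193, 24), 20), 319), 2) = Pow(Add(Rational(673, 24), 319), 2) = Pow(Rational(8329, 24), 2) = Rational(69372241, 576)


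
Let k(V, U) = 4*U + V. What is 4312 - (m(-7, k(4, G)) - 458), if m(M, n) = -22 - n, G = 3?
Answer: 4808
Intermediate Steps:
k(V, U) = V + 4*U
4312 - (m(-7, k(4, G)) - 458) = 4312 - ((-22 - (4 + 4*3)) - 458) = 4312 - ((-22 - (4 + 12)) - 458) = 4312 - ((-22 - 1*16) - 458) = 4312 - ((-22 - 16) - 458) = 4312 - (-38 - 458) = 4312 - 1*(-496) = 4312 + 496 = 4808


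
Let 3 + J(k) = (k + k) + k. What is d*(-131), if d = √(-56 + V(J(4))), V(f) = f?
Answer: -131*I*√47 ≈ -898.09*I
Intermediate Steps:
J(k) = -3 + 3*k (J(k) = -3 + ((k + k) + k) = -3 + (2*k + k) = -3 + 3*k)
d = I*√47 (d = √(-56 + (-3 + 3*4)) = √(-56 + (-3 + 12)) = √(-56 + 9) = √(-47) = I*√47 ≈ 6.8557*I)
d*(-131) = (I*√47)*(-131) = -131*I*√47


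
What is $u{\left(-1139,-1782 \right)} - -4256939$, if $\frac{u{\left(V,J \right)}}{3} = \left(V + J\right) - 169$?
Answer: $4247669$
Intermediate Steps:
$u{\left(V,J \right)} = -507 + 3 J + 3 V$ ($u{\left(V,J \right)} = 3 \left(\left(V + J\right) - 169\right) = 3 \left(\left(J + V\right) - 169\right) = 3 \left(-169 + J + V\right) = -507 + 3 J + 3 V$)
$u{\left(-1139,-1782 \right)} - -4256939 = \left(-507 + 3 \left(-1782\right) + 3 \left(-1139\right)\right) - -4256939 = \left(-507 - 5346 - 3417\right) + 4256939 = -9270 + 4256939 = 4247669$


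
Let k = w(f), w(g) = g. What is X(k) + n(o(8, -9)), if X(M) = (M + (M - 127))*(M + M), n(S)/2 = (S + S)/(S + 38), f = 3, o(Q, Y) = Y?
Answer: -21090/29 ≈ -727.24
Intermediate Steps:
k = 3
n(S) = 4*S/(38 + S) (n(S) = 2*((S + S)/(S + 38)) = 2*((2*S)/(38 + S)) = 2*(2*S/(38 + S)) = 4*S/(38 + S))
X(M) = 2*M*(-127 + 2*M) (X(M) = (M + (-127 + M))*(2*M) = (-127 + 2*M)*(2*M) = 2*M*(-127 + 2*M))
X(k) + n(o(8, -9)) = 2*3*(-127 + 2*3) + 4*(-9)/(38 - 9) = 2*3*(-127 + 6) + 4*(-9)/29 = 2*3*(-121) + 4*(-9)*(1/29) = -726 - 36/29 = -21090/29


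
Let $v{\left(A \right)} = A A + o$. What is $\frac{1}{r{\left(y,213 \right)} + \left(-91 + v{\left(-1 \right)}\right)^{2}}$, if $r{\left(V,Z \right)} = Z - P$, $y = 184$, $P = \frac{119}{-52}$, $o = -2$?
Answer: $\frac{52}{451323} \approx 0.00011522$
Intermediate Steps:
$P = - \frac{119}{52}$ ($P = 119 \left(- \frac{1}{52}\right) = - \frac{119}{52} \approx -2.2885$)
$v{\left(A \right)} = -2 + A^{2}$ ($v{\left(A \right)} = A A - 2 = A^{2} - 2 = -2 + A^{2}$)
$r{\left(V,Z \right)} = \frac{119}{52} + Z$ ($r{\left(V,Z \right)} = Z - - \frac{119}{52} = Z + \frac{119}{52} = \frac{119}{52} + Z$)
$\frac{1}{r{\left(y,213 \right)} + \left(-91 + v{\left(-1 \right)}\right)^{2}} = \frac{1}{\left(\frac{119}{52} + 213\right) + \left(-91 - \left(2 - \left(-1\right)^{2}\right)\right)^{2}} = \frac{1}{\frac{11195}{52} + \left(-91 + \left(-2 + 1\right)\right)^{2}} = \frac{1}{\frac{11195}{52} + \left(-91 - 1\right)^{2}} = \frac{1}{\frac{11195}{52} + \left(-92\right)^{2}} = \frac{1}{\frac{11195}{52} + 8464} = \frac{1}{\frac{451323}{52}} = \frac{52}{451323}$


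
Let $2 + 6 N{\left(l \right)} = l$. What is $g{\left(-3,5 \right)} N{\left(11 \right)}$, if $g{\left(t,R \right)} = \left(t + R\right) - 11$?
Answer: $- \frac{27}{2} \approx -13.5$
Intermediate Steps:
$g{\left(t,R \right)} = -11 + R + t$ ($g{\left(t,R \right)} = \left(R + t\right) - 11 = -11 + R + t$)
$N{\left(l \right)} = - \frac{1}{3} + \frac{l}{6}$
$g{\left(-3,5 \right)} N{\left(11 \right)} = \left(-11 + 5 - 3\right) \left(- \frac{1}{3} + \frac{1}{6} \cdot 11\right) = - 9 \left(- \frac{1}{3} + \frac{11}{6}\right) = \left(-9\right) \frac{3}{2} = - \frac{27}{2}$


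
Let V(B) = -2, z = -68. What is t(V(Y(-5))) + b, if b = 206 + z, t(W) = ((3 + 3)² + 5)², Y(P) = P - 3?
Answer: 1819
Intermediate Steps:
Y(P) = -3 + P
t(W) = 1681 (t(W) = (6² + 5)² = (36 + 5)² = 41² = 1681)
b = 138 (b = 206 - 68 = 138)
t(V(Y(-5))) + b = 1681 + 138 = 1819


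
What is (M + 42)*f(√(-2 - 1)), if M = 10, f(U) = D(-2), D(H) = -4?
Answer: -208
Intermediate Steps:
f(U) = -4
(M + 42)*f(√(-2 - 1)) = (10 + 42)*(-4) = 52*(-4) = -208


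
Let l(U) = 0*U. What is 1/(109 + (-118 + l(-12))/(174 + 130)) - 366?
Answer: -6042142/16509 ≈ -365.99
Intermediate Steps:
l(U) = 0
1/(109 + (-118 + l(-12))/(174 + 130)) - 366 = 1/(109 + (-118 + 0)/(174 + 130)) - 366 = 1/(109 - 118/304) - 366 = 1/(109 - 118*1/304) - 366 = 1/(109 - 59/152) - 366 = 1/(16509/152) - 366 = 152/16509 - 366 = -6042142/16509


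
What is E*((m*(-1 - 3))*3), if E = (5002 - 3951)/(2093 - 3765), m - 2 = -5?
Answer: -9459/418 ≈ -22.629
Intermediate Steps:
m = -3 (m = 2 - 5 = -3)
E = -1051/1672 (E = 1051/(-1672) = 1051*(-1/1672) = -1051/1672 ≈ -0.62859)
E*((m*(-1 - 3))*3) = -1051*(-3*(-1 - 3))*3/1672 = -1051*(-3*(-4))*3/1672 = -3153*3/418 = -1051/1672*36 = -9459/418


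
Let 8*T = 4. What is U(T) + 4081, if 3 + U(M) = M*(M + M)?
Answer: 8157/2 ≈ 4078.5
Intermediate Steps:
T = 1/2 (T = (1/8)*4 = 1/2 ≈ 0.50000)
U(M) = -3 + 2*M**2 (U(M) = -3 + M*(M + M) = -3 + M*(2*M) = -3 + 2*M**2)
U(T) + 4081 = (-3 + 2*(1/2)**2) + 4081 = (-3 + 2*(1/4)) + 4081 = (-3 + 1/2) + 4081 = -5/2 + 4081 = 8157/2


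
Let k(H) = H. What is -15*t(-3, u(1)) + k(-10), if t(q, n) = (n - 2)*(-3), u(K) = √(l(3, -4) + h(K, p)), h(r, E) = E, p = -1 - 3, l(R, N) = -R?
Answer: -100 + 45*I*√7 ≈ -100.0 + 119.06*I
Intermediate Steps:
p = -4
u(K) = I*√7 (u(K) = √(-1*3 - 4) = √(-3 - 4) = √(-7) = I*√7)
t(q, n) = 6 - 3*n (t(q, n) = (-2 + n)*(-3) = 6 - 3*n)
-15*t(-3, u(1)) + k(-10) = -15*(6 - 3*I*√7) - 10 = (-90 + 45*I*√7) - 10 = -100 + 45*I*√7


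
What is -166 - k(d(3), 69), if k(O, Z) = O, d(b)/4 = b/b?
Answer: -170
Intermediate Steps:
d(b) = 4 (d(b) = 4*(b/b) = 4*1 = 4)
-166 - k(d(3), 69) = -166 - 1*4 = -166 - 4 = -170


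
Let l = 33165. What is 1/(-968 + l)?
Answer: 1/32197 ≈ 3.1059e-5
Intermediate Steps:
1/(-968 + l) = 1/(-968 + 33165) = 1/32197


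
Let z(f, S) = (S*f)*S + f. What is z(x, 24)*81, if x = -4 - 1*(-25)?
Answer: 981477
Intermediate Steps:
x = 21 (x = -4 + 25 = 21)
z(f, S) = f + f*S² (z(f, S) = f*S² + f = f + f*S²)
z(x, 24)*81 = (21*(1 + 24²))*81 = (21*(1 + 576))*81 = (21*577)*81 = 12117*81 = 981477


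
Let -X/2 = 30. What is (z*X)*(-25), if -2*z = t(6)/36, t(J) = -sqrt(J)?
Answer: 125*sqrt(6)/6 ≈ 51.031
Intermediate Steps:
X = -60 (X = -2*30 = -60)
z = sqrt(6)/72 (z = -(-sqrt(6))/(2*36) = -(-1)*sqrt(6)/72 = sqrt(6)/72 ≈ 0.034021)
(z*X)*(-25) = ((sqrt(6)/72)*(-60))*(-25) = -5*sqrt(6)/6*(-25) = 125*sqrt(6)/6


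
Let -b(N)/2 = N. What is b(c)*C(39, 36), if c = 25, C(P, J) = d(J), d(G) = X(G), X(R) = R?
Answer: -1800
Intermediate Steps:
d(G) = G
C(P, J) = J
b(N) = -2*N
b(c)*C(39, 36) = -2*25*36 = -50*36 = -1800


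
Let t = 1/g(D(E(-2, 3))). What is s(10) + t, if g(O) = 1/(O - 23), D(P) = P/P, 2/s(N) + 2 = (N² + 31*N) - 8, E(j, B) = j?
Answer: -4399/200 ≈ -21.995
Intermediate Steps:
s(N) = 2/(-10 + N² + 31*N) (s(N) = 2/(-2 + ((N² + 31*N) - 8)) = 2/(-2 + (-8 + N² + 31*N)) = 2/(-10 + N² + 31*N))
D(P) = 1
g(O) = 1/(-23 + O)
t = -22 (t = 1/(1/(-23 + 1)) = 1/(1/(-22)) = 1/(-1/22) = -22)
s(10) + t = 2/(-10 + 10² + 31*10) - 22 = 2/(-10 + 100 + 310) - 22 = 2/400 - 22 = 2*(1/400) - 22 = 1/200 - 22 = -4399/200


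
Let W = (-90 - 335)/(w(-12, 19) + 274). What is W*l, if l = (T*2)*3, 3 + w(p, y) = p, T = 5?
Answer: -12750/259 ≈ -49.228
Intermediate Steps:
w(p, y) = -3 + p
l = 30 (l = (5*2)*3 = 10*3 = 30)
W = -425/259 (W = (-90 - 335)/((-3 - 12) + 274) = -425/(-15 + 274) = -425/259 ≈ -1.6409)
W*l = -425/259*30 = -12750/259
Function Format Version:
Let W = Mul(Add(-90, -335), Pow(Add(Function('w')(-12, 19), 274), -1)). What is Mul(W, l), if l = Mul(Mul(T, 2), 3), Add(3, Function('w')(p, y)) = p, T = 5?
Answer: Rational(-12750, 259) ≈ -49.228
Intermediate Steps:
Function('w')(p, y) = Add(-3, p)
l = 30 (l = Mul(Mul(5, 2), 3) = Mul(10, 3) = 30)
W = Rational(-425, 259) (W = Mul(Add(-90, -335), Pow(Add(Add(-3, -12), 274), -1)) = Mul(-425, Pow(Add(-15, 274), -1)) = Mul(-425, Pow(259, -1)) = Mul(-425, Rational(1, 259)) = Rational(-425, 259) ≈ -1.6409)
Mul(W, l) = Mul(Rational(-425, 259), 30) = Rational(-12750, 259)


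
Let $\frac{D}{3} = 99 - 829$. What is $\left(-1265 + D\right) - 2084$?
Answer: $-5539$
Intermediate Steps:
$D = -2190$ ($D = 3 \left(99 - 829\right) = 3 \left(-730\right) = -2190$)
$\left(-1265 + D\right) - 2084 = \left(-1265 - 2190\right) - 2084 = -3455 - 2084 = -5539$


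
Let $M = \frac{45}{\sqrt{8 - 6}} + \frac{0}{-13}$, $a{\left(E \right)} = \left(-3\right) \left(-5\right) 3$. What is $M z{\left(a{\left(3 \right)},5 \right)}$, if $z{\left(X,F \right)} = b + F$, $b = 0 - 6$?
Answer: $- \frac{45 \sqrt{2}}{2} \approx -31.82$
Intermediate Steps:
$b = -6$ ($b = 0 - 6 = -6$)
$a{\left(E \right)} = 45$ ($a{\left(E \right)} = 15 \cdot 3 = 45$)
$z{\left(X,F \right)} = -6 + F$
$M = \frac{45 \sqrt{2}}{2}$ ($M = \frac{45}{\sqrt{2}} + 0 \left(- \frac{1}{13}\right) = 45 \frac{\sqrt{2}}{2} + 0 = \frac{45 \sqrt{2}}{2} + 0 = \frac{45 \sqrt{2}}{2} \approx 31.82$)
$M z{\left(a{\left(3 \right)},5 \right)} = \frac{45 \sqrt{2}}{2} \left(-6 + 5\right) = \frac{45 \sqrt{2}}{2} \left(-1\right) = - \frac{45 \sqrt{2}}{2}$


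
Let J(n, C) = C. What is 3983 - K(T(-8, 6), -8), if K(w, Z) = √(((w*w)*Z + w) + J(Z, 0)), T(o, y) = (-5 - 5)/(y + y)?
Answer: 3983 - I*√230/6 ≈ 3983.0 - 2.5276*I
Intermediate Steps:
T(o, y) = -5/y (T(o, y) = -10*1/(2*y) = -5/y)
K(w, Z) = √(w + Z*w²) (K(w, Z) = √(((w*w)*Z + w) + 0) = √((w²*Z + w) + 0) = √((Z*w² + w) + 0) = √((w + Z*w²) + 0) = √(w + Z*w²))
3983 - K(T(-8, 6), -8) = 3983 - √((-5/6)*(1 - (-40)/6)) = 3983 - √((-5*⅙)*(1 - (-40)/6)) = 3983 - √(-5*(1 - 8*(-⅚))/6) = 3983 - √(-5*(1 + 20/3)/6) = 3983 - √(-⅚*23/3) = 3983 - √(-115/18) = 3983 - I*√230/6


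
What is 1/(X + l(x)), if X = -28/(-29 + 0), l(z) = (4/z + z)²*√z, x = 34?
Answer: -997339/47585864717052 + 300594425*√34/11896466179263 ≈ 0.00014731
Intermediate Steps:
l(z) = √z*(z + 4/z)² (l(z) = (z + 4/z)²*√z = √z*(z + 4/z)²)
X = 28/29 (X = -28/(-29) = -1/29*(-28) = 28/29 ≈ 0.96552)
1/(X + l(x)) = 1/(28/29 + (4 + 34²)²/34^(3/2)) = 1/(28/29 + (√34/1156)*(4 + 1156)²) = 1/(28/29 + (√34/1156)*1160²) = 1/(28/29 + (√34/1156)*1345600) = 1/(28/29 + 336400*√34/289)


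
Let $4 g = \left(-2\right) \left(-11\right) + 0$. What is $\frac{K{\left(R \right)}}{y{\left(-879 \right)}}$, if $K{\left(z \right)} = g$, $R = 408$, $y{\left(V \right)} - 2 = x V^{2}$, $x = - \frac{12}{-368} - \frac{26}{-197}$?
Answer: $\frac{99682}{2304824351} \approx 4.3249 \cdot 10^{-5}$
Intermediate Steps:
$x = \frac{2983}{18124}$ ($x = \left(-12\right) \left(- \frac{1}{368}\right) - - \frac{26}{197} = \frac{3}{92} + \frac{26}{197} = \frac{2983}{18124} \approx 0.16459$)
$g = \frac{11}{2}$ ($g = \frac{\left(-2\right) \left(-11\right) + 0}{4} = \frac{22 + 0}{4} = \frac{1}{4} \cdot 22 = \frac{11}{2} \approx 5.5$)
$y{\left(V \right)} = 2 + \frac{2983 V^{2}}{18124}$
$K{\left(z \right)} = \frac{11}{2}$
$\frac{K{\left(R \right)}}{y{\left(-879 \right)}} = \frac{11}{2 \left(2 + \frac{2983 \left(-879\right)^{2}}{18124}\right)} = \frac{11}{2 \left(2 + \frac{2983}{18124} \cdot 772641\right)} = \frac{11}{2 \left(2 + \frac{2304788103}{18124}\right)} = \frac{11}{2 \cdot \frac{2304824351}{18124}} = \frac{11}{2} \cdot \frac{18124}{2304824351} = \frac{99682}{2304824351}$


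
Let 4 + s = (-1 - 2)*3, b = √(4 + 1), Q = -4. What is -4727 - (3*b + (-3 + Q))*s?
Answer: -4818 + 39*√5 ≈ -4730.8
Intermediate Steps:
b = √5 ≈ 2.2361
s = -13 (s = -4 + (-1 - 2)*3 = -4 - 3*3 = -4 - 9 = -13)
-4727 - (3*b + (-3 + Q))*s = -4727 - (3*√5 + (-3 - 4))*(-13) = -4727 - (3*√5 - 7)*(-13) = -4727 - (-7 + 3*√5)*(-13) = -4727 - (91 - 39*√5) = -4727 + (-91 + 39*√5) = -4818 + 39*√5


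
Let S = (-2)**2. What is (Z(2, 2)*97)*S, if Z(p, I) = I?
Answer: 776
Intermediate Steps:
S = 4
(Z(2, 2)*97)*S = (2*97)*4 = 194*4 = 776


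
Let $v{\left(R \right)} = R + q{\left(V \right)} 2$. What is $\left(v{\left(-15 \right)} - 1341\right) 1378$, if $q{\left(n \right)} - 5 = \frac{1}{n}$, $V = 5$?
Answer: $- \frac{9271184}{5} \approx -1.8542 \cdot 10^{6}$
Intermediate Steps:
$q{\left(n \right)} = 5 + \frac{1}{n}$
$v{\left(R \right)} = \frac{52}{5} + R$ ($v{\left(R \right)} = R + \left(5 + \frac{1}{5}\right) 2 = R + \frac{26}{5} \cdot 2 = R + \frac{52}{5} = \frac{52}{5} + R$)
$\left(v{\left(-15 \right)} - 1341\right) 1378 = \left(\left(\frac{52}{5} - 15\right) - 1341\right) 1378 = \left(- \frac{23}{5} - 1341\right) 1378 = \left(- \frac{6728}{5}\right) 1378 = - \frac{9271184}{5}$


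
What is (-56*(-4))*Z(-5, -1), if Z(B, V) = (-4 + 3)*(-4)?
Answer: 896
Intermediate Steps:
Z(B, V) = 4 (Z(B, V) = -1*(-4) = 4)
(-56*(-4))*Z(-5, -1) = -56*(-4)*4 = 224*4 = 896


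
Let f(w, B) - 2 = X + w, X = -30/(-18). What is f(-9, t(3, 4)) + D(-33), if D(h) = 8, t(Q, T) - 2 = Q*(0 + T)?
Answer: 8/3 ≈ 2.6667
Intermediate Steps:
t(Q, T) = 2 + Q*T (t(Q, T) = 2 + Q*(0 + T) = 2 + Q*T)
X = 5/3 (X = -30*(-1/18) = 5/3 ≈ 1.6667)
f(w, B) = 11/3 + w (f(w, B) = 2 + (5/3 + w) = 11/3 + w)
f(-9, t(3, 4)) + D(-33) = (11/3 - 9) + 8 = -16/3 + 8 = 8/3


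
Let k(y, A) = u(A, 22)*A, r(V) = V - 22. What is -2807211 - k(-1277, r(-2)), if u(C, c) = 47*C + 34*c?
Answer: -2816331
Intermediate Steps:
u(C, c) = 34*c + 47*C
r(V) = -22 + V
k(y, A) = A*(748 + 47*A) (k(y, A) = (34*22 + 47*A)*A = (748 + 47*A)*A = A*(748 + 47*A))
-2807211 - k(-1277, r(-2)) = -2807211 - (-22 - 2)*(748 + 47*(-22 - 2)) = -2807211 - (-24)*(748 + 47*(-24)) = -2807211 - (-24)*(748 - 1128) = -2807211 - (-24)*(-380) = -2807211 - 1*9120 = -2807211 - 9120 = -2816331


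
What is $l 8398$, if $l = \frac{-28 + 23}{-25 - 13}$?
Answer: $1105$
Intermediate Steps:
$l = \frac{5}{38}$ ($l = - \frac{5}{-38} = \left(-5\right) \left(- \frac{1}{38}\right) = \frac{5}{38} \approx 0.13158$)
$l 8398 = \frac{5}{38} \cdot 8398 = 1105$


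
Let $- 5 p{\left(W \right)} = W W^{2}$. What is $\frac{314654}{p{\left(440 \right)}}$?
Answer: $- \frac{157327}{8518400} \approx -0.018469$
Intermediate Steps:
$p{\left(W \right)} = - \frac{W^{3}}{5}$ ($p{\left(W \right)} = - \frac{W W^{2}}{5} = - \frac{W^{3}}{5}$)
$\frac{314654}{p{\left(440 \right)}} = \frac{314654}{\left(- \frac{1}{5}\right) 440^{3}} = \frac{314654}{\left(- \frac{1}{5}\right) 85184000} = \frac{314654}{-17036800} = 314654 \left(- \frac{1}{17036800}\right) = - \frac{157327}{8518400}$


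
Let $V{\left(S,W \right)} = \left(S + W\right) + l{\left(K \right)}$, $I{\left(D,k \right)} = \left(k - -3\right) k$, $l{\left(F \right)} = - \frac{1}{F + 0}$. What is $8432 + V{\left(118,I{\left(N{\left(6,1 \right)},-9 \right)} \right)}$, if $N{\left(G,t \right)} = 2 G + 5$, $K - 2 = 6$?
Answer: $\frac{68831}{8} \approx 8603.9$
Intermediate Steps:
$K = 8$ ($K = 2 + 6 = 8$)
$l{\left(F \right)} = - \frac{1}{F}$
$N{\left(G,t \right)} = 5 + 2 G$
$I{\left(D,k \right)} = k \left(3 + k\right)$ ($I{\left(D,k \right)} = \left(k + 3\right) k = \left(3 + k\right) k = k \left(3 + k\right)$)
$V{\left(S,W \right)} = - \frac{1}{8} + S + W$ ($V{\left(S,W \right)} = \left(S + W\right) - \frac{1}{8} = - \frac{1}{8} + S + W$)
$8432 + V{\left(118,I{\left(N{\left(6,1 \right)},-9 \right)} \right)} = 8432 - \left(- \frac{943}{8} + 9 \left(3 - 9\right)\right) = 8432 - - \frac{1375}{8} = 8432 + \left(- \frac{1}{8} + 118 + 54\right) = 8432 + \frac{1375}{8} = \frac{68831}{8}$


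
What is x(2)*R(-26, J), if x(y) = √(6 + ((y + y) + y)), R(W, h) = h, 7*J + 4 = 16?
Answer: 24*√3/7 ≈ 5.9385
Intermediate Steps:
J = 12/7 (J = -4/7 + (⅐)*16 = -4/7 + 16/7 = 12/7 ≈ 1.7143)
x(y) = √(6 + 3*y) (x(y) = √(6 + (2*y + y)) = √(6 + 3*y))
x(2)*R(-26, J) = √(6 + 3*2)*(12/7) = √(6 + 6)*(12/7) = √12*(12/7) = (2*√3)*(12/7) = 24*√3/7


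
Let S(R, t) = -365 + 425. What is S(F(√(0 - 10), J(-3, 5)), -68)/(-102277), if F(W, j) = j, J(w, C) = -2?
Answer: -60/102277 ≈ -0.00058664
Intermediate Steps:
S(R, t) = 60
S(F(√(0 - 10), J(-3, 5)), -68)/(-102277) = 60/(-102277) = 60*(-1/102277) = -60/102277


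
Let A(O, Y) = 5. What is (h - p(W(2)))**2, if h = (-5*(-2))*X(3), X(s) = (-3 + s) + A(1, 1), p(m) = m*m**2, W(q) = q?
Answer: 1764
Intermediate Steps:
p(m) = m**3
X(s) = 2 + s (X(s) = (-3 + s) + 5 = 2 + s)
h = 50 (h = (-5*(-2))*(2 + 3) = 10*5 = 50)
(h - p(W(2)))**2 = (50 - 1*2**3)**2 = (50 - 1*8)**2 = (50 - 8)**2 = 42**2 = 1764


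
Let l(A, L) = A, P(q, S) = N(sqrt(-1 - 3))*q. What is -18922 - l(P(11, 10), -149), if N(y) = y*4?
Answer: -18922 - 88*I ≈ -18922.0 - 88.0*I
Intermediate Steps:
N(y) = 4*y
P(q, S) = 8*I*q (P(q, S) = (4*sqrt(-1 - 3))*q = (4*sqrt(-4))*q = (4*(2*I))*q = (8*I)*q = 8*I*q)
-18922 - l(P(11, 10), -149) = -18922 - 8*I*11 = -18922 - 88*I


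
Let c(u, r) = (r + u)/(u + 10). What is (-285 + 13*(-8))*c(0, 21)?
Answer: -8169/10 ≈ -816.90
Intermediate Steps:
c(u, r) = (r + u)/(10 + u)
(-285 + 13*(-8))*c(0, 21) = (-285 + 13*(-8))*((21 + 0)/(10 + 0)) = (-285 - 104)*(21/10) = -389*21/10 = -8169/10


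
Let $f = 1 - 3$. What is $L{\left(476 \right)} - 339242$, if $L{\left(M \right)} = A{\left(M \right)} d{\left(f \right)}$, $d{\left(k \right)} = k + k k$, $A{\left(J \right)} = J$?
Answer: $-338290$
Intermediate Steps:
$f = -2$ ($f = 1 - 3 = -2$)
$d{\left(k \right)} = k + k^{2}$
$L{\left(M \right)} = 2 M$ ($L{\left(M \right)} = M \left(- 2 \left(1 - 2\right)\right) = M \left(\left(-2\right) \left(-1\right)\right) = M 2 = 2 M$)
$L{\left(476 \right)} - 339242 = 2 \cdot 476 - 339242 = 952 - 339242 = -338290$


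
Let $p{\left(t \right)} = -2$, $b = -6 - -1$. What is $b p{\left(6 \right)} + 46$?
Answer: $56$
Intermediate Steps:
$b = -5$ ($b = -6 + 1 = -5$)
$b p{\left(6 \right)} + 46 = \left(-5\right) \left(-2\right) + 46 = 10 + 46 = 56$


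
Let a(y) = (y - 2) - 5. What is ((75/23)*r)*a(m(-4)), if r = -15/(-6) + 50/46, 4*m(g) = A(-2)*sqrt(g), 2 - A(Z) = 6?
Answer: -86625/1058 - 12375*I/529 ≈ -81.876 - 23.393*I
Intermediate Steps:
A(Z) = -4 (A(Z) = 2 - 1*6 = 2 - 6 = -4)
m(g) = -sqrt(g) (m(g) = (-4*sqrt(g))/4 = -sqrt(g))
r = 165/46 (r = -15*(-1/6) + 50*(1/46) = 5/2 + 25/23 = 165/46 ≈ 3.5870)
a(y) = -7 + y (a(y) = (-2 + y) - 5 = -7 + y)
((75/23)*r)*a(m(-4)) = ((75/23)*(165/46))*(-7 - sqrt(-4)) = ((75*(1/23))*(165/46))*(-7 - 2*I) = ((75/23)*(165/46))*(-7 - 2*I) = 12375*(-7 - 2*I)/1058 = -86625/1058 - 12375*I/529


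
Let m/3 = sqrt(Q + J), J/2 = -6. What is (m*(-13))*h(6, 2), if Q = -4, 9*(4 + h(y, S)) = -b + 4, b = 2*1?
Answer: 1768*I/3 ≈ 589.33*I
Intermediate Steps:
b = 2
J = -12 (J = 2*(-6) = -12)
h(y, S) = -34/9 (h(y, S) = -4 + (-1*2 + 4)/9 = -4 + (-2 + 4)/9 = -4 + (1/9)*2 = -4 + 2/9 = -34/9)
m = 12*I (m = 3*sqrt(-4 - 12) = 3*sqrt(-16) = 3*(4*I) = 12*I ≈ 12.0*I)
(m*(-13))*h(6, 2) = ((12*I)*(-13))*(-34/9) = -156*I*(-34/9) = 1768*I/3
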